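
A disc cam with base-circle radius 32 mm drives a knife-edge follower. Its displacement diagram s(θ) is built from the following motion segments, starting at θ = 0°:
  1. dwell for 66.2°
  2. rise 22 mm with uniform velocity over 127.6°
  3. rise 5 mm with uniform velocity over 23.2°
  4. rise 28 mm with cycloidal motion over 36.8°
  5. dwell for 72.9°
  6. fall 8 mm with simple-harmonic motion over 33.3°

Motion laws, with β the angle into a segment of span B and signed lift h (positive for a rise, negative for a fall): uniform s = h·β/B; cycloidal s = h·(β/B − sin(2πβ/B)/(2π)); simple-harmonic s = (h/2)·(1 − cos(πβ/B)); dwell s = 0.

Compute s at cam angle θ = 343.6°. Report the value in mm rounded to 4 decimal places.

seg 1 [0°–66.2°] dwell: s stays 0.0000
seg 2 [66.2°–193.8°] uniform, h=22: full span → s += 22 → s = 22.0000
seg 3 [193.8°–217°] uniform, h=5: full span → s += 5 → s = 27.0000
seg 4 [217°–253.8°] cycloidal, h=28: full span → s += 28 → s = 55.0000
seg 5 [253.8°–326.7°] dwell: s stays 55.0000
seg 6 [326.7°–360°] simple-harmonic, h=-8: θ=343.6° here. β=16.9, B=33.3. -8/2·(1 − cos(π·0.5075)) = -4.0943 → s = 50.9057

50.9057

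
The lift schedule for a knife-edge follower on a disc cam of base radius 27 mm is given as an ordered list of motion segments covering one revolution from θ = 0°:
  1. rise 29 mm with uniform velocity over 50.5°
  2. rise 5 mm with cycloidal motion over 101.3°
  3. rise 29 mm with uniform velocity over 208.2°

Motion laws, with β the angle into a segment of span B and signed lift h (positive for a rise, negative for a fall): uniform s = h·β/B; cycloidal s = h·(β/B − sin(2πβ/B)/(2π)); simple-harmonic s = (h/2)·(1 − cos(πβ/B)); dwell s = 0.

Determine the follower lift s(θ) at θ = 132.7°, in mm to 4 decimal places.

seg 1 [0°–50.5°] uniform, h=29: full span → s += 29 → s = 29.0000
seg 2 [50.5°–151.8°] cycloidal, h=5: θ=132.7° here. β=82.2, B=101.3. 5·(0.8115 − sin(2π·0.8115)/(2π)) = 4.7944 → s = 33.7944

33.7944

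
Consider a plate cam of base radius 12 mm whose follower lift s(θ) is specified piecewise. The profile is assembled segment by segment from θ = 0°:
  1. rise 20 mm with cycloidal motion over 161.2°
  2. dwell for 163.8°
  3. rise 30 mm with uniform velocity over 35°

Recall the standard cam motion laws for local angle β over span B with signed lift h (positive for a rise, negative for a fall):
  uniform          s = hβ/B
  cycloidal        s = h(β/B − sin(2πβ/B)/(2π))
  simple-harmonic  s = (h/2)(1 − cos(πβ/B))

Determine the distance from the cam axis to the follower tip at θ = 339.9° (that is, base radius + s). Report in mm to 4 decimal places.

seg 1 [0°–161.2°] cycloidal, h=20: full span → s += 20 → s = 20.0000
seg 2 [161.2°–325°] dwell: s stays 20.0000
seg 3 [325°–360°] uniform, h=30: θ=339.9° here. β=14.9, B=35. 30·14.9/35 = 12.7714 → s = 32.7714
radial distance = base radius + s = 12 + 32.7714 = 44.7714

44.7714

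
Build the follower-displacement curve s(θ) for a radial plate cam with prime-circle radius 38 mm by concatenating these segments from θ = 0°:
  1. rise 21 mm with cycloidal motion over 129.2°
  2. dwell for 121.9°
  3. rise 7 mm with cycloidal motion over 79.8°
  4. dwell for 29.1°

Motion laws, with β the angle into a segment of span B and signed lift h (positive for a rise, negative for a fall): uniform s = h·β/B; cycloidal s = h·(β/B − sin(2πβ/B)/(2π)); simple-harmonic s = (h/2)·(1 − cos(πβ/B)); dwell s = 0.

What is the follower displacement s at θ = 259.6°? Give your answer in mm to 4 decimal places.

seg 1 [0°–129.2°] cycloidal, h=21: full span → s += 21 → s = 21.0000
seg 2 [129.2°–251.1°] dwell: s stays 21.0000
seg 3 [251.1°–330.9°] cycloidal, h=7: θ=259.6° here. β=8.5, B=79.8. 7·(0.1065 − sin(2π·0.1065)/(2π)) = 0.0544 → s = 21.0544

21.0544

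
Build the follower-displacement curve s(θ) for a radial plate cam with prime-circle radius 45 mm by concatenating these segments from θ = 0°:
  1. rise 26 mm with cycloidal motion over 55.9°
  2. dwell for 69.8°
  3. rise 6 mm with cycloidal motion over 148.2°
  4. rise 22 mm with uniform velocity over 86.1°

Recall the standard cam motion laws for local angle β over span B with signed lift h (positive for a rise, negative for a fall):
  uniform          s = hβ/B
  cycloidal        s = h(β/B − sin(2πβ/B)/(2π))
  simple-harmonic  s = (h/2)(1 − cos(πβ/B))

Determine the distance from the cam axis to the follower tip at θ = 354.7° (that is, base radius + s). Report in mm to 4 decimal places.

seg 1 [0°–55.9°] cycloidal, h=26: full span → s += 26 → s = 26.0000
seg 2 [55.9°–125.7°] dwell: s stays 26.0000
seg 3 [125.7°–273.9°] cycloidal, h=6: full span → s += 6 → s = 32.0000
seg 4 [273.9°–360°] uniform, h=22: θ=354.7° here. β=80.8, B=86.1. 22·80.8/86.1 = 20.6458 → s = 52.6458
radial distance = base radius + s = 45 + 52.6458 = 97.6458

97.6458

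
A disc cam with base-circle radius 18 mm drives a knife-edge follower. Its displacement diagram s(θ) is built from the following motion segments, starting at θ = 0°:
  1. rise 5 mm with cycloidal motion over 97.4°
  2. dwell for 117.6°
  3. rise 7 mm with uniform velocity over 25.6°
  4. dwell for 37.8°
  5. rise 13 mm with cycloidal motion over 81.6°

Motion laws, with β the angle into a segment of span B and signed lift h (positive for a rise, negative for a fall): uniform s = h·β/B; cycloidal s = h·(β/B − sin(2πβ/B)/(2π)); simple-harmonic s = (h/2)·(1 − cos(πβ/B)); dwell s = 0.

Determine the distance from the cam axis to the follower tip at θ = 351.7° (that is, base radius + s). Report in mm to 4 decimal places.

seg 1 [0°–97.4°] cycloidal, h=5: full span → s += 5 → s = 5.0000
seg 2 [97.4°–215°] dwell: s stays 5.0000
seg 3 [215°–240.6°] uniform, h=7: full span → s += 7 → s = 12.0000
seg 4 [240.6°–278.4°] dwell: s stays 12.0000
seg 5 [278.4°–360°] cycloidal, h=13: θ=351.7° here. β=73.3, B=81.6. 13·(0.8983 − sin(2π·0.8983)/(2π)) = 12.9118 → s = 24.9118
radial distance = base radius + s = 18 + 24.9118 = 42.9118

42.9118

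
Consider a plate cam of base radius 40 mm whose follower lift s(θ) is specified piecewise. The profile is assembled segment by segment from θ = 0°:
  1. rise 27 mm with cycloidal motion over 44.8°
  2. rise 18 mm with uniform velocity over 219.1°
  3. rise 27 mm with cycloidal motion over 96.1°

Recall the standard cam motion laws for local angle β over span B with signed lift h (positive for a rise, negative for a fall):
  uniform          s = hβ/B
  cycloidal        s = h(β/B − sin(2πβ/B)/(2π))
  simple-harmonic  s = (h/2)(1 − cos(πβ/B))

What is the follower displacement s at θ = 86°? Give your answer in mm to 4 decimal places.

seg 1 [0°–44.8°] cycloidal, h=27: full span → s += 27 → s = 27.0000
seg 2 [44.8°–263.9°] uniform, h=18: θ=86° here. β=41.2, B=219.1. 18·41.2/219.1 = 3.3848 → s = 30.3848

30.3848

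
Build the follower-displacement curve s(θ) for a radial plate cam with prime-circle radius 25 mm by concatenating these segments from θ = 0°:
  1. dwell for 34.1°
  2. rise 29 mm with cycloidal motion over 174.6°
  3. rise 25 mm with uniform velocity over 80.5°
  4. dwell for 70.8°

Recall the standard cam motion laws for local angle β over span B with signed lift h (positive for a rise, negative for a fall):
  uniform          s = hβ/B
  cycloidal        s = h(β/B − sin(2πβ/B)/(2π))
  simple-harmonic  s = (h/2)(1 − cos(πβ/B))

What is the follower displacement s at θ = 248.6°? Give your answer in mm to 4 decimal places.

seg 1 [0°–34.1°] dwell: s stays 0.0000
seg 2 [34.1°–208.7°] cycloidal, h=29: full span → s += 29 → s = 29.0000
seg 3 [208.7°–289.2°] uniform, h=25: θ=248.6° here. β=39.9, B=80.5. 25·39.9/80.5 = 12.3913 → s = 41.3913

41.3913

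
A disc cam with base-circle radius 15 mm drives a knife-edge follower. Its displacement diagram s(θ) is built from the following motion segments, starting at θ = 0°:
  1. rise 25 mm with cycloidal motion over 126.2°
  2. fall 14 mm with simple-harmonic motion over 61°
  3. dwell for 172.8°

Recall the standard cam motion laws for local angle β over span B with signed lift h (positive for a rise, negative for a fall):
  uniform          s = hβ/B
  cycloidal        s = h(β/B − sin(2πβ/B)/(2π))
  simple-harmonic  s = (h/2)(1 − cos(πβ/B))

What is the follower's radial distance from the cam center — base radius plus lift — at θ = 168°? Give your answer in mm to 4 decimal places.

seg 1 [0°–126.2°] cycloidal, h=25: full span → s += 25 → s = 25.0000
seg 2 [126.2°–187.2°] simple-harmonic, h=-14: θ=168° here. β=41.8, B=61. -14/2·(1 − cos(π·0.6852)) = -10.8477 → s = 14.1523
radial distance = base radius + s = 15 + 14.1523 = 29.1523

29.1523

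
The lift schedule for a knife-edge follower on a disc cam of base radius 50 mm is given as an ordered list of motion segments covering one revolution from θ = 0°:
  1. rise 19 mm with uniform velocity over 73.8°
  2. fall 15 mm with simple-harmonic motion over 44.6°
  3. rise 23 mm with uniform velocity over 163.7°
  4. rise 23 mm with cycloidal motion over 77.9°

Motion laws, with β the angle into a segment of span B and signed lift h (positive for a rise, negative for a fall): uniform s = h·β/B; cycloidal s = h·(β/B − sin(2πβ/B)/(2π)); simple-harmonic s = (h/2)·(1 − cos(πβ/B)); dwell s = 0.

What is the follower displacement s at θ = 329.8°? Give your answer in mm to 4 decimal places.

seg 1 [0°–73.8°] uniform, h=19: full span → s += 19 → s = 19.0000
seg 2 [73.8°–118.4°] simple-harmonic, h=-15: full span → s += -15 → s = 4.0000
seg 3 [118.4°–282.1°] uniform, h=23: full span → s += 23 → s = 27.0000
seg 4 [282.1°–360°] cycloidal, h=23: θ=329.8° here. β=47.7, B=77.9. 23·(0.6123 − sin(2π·0.6123)/(2π)) = 16.4577 → s = 43.4577

43.4577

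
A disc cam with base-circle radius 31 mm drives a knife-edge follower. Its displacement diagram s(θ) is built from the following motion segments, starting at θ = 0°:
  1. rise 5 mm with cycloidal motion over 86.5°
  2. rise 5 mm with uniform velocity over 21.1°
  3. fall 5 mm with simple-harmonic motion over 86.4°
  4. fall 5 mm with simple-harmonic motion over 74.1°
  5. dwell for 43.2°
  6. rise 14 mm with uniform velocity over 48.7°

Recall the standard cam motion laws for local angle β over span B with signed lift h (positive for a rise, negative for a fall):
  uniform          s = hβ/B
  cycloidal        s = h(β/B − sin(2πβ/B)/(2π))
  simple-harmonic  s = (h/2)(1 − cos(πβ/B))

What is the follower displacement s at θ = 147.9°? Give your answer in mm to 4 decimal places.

seg 1 [0°–86.5°] cycloidal, h=5: full span → s += 5 → s = 5.0000
seg 2 [86.5°–107.6°] uniform, h=5: full span → s += 5 → s = 10.0000
seg 3 [107.6°–194°] simple-harmonic, h=-5: θ=147.9° here. β=40.3, B=86.4. -5/2·(1 − cos(π·0.4664)) = -2.2369 → s = 7.7631

7.7631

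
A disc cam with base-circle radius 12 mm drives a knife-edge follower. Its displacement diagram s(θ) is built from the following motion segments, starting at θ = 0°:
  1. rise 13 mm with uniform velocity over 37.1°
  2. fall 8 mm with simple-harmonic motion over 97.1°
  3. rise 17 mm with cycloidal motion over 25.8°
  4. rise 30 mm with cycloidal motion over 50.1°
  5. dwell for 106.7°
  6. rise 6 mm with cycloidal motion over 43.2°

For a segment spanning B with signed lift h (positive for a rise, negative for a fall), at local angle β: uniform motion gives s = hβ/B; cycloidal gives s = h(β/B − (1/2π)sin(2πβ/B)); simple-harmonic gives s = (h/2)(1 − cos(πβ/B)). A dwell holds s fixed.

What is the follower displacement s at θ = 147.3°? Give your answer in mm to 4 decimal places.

seg 1 [0°–37.1°] uniform, h=13: full span → s += 13 → s = 13.0000
seg 2 [37.1°–134.2°] simple-harmonic, h=-8: full span → s += -8 → s = 5.0000
seg 3 [134.2°–160°] cycloidal, h=17: θ=147.3° here. β=13.1, B=25.8. 17·(0.5078 − sin(2π·0.5078)/(2π)) = 8.7635 → s = 13.7635

13.7635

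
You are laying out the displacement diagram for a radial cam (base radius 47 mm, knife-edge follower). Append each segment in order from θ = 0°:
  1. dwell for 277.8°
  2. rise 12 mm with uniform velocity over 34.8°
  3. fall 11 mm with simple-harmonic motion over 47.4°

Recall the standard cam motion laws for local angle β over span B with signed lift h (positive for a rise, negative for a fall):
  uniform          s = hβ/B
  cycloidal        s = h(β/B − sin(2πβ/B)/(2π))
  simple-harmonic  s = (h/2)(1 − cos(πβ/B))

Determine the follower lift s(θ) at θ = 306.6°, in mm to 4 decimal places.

seg 1 [0°–277.8°] dwell: s stays 0.0000
seg 2 [277.8°–312.6°] uniform, h=12: θ=306.6° here. β=28.8, B=34.8. 12·28.8/34.8 = 9.9310 → s = 9.9310

9.9310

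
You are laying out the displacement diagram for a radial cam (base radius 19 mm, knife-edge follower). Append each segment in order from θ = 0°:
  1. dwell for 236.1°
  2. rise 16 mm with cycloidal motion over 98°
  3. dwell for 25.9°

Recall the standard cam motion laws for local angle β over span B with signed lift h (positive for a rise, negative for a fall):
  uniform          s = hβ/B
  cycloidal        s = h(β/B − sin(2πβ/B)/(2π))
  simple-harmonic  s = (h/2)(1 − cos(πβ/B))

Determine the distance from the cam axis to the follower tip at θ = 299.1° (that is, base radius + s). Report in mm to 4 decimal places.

seg 1 [0°–236.1°] dwell: s stays 0.0000
seg 2 [236.1°–334.1°] cycloidal, h=16: θ=299.1° here. β=63, B=98. 16·(0.6429 − sin(2π·0.6429)/(2π)) = 12.2766 → s = 12.2766
radial distance = base radius + s = 19 + 12.2766 = 31.2766

31.2766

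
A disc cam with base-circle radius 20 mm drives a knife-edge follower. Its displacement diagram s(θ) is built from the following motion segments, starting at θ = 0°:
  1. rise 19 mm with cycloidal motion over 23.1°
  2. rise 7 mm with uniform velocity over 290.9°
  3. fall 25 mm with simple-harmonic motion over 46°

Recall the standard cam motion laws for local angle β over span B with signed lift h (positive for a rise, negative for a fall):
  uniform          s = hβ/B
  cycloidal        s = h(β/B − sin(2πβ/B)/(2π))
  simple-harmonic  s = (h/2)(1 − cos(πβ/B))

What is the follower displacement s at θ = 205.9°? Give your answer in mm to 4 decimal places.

seg 1 [0°–23.1°] cycloidal, h=19: full span → s += 19 → s = 19.0000
seg 2 [23.1°–314°] uniform, h=7: θ=205.9° here. β=182.8, B=290.9. 7·182.8/290.9 = 4.3988 → s = 23.3988

23.3988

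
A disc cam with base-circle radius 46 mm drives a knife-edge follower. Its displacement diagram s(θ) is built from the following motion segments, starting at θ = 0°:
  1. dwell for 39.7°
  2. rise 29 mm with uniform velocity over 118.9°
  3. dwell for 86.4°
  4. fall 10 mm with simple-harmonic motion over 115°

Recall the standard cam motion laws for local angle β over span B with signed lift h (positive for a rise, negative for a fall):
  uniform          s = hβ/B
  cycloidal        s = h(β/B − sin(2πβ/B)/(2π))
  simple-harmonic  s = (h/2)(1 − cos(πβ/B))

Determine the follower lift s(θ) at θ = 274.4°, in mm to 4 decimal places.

seg 1 [0°–39.7°] dwell: s stays 0.0000
seg 2 [39.7°–158.6°] uniform, h=29: full span → s += 29 → s = 29.0000
seg 3 [158.6°–245°] dwell: s stays 29.0000
seg 4 [245°–360°] simple-harmonic, h=-10: θ=274.4° here. β=29.4, B=115. -10/2·(1 − cos(π·0.2557)) = -1.5278 → s = 27.4722

27.4722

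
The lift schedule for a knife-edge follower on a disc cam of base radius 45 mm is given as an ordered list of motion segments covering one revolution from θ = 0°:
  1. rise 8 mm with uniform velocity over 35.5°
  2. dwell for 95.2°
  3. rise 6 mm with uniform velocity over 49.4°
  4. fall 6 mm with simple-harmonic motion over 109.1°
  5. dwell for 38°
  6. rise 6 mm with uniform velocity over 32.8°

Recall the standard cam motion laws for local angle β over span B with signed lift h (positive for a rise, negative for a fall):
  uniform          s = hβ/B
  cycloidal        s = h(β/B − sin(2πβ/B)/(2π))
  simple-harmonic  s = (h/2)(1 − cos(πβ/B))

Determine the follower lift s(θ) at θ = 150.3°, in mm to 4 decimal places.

seg 1 [0°–35.5°] uniform, h=8: full span → s += 8 → s = 8.0000
seg 2 [35.5°–130.7°] dwell: s stays 8.0000
seg 3 [130.7°–180.1°] uniform, h=6: θ=150.3° here. β=19.6, B=49.4. 6·19.6/49.4 = 2.3806 → s = 10.3806

10.3806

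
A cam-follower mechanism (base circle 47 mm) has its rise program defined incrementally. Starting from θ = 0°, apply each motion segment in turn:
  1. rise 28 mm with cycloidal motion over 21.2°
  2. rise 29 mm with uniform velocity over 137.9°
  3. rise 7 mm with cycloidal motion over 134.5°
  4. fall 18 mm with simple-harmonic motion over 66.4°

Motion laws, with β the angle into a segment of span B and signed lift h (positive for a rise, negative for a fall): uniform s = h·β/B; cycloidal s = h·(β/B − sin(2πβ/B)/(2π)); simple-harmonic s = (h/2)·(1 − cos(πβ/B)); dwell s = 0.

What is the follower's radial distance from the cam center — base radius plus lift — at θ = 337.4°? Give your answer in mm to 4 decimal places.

seg 1 [0°–21.2°] cycloidal, h=28: full span → s += 28 → s = 28.0000
seg 2 [21.2°–159.1°] uniform, h=29: full span → s += 29 → s = 57.0000
seg 3 [159.1°–293.6°] cycloidal, h=7: full span → s += 7 → s = 64.0000
seg 4 [293.6°–360°] simple-harmonic, h=-18: θ=337.4° here. β=43.8, B=66.4. -18/2·(1 − cos(π·0.6596)) = -13.3268 → s = 50.6732
radial distance = base radius + s = 47 + 50.6732 = 97.6732

97.6732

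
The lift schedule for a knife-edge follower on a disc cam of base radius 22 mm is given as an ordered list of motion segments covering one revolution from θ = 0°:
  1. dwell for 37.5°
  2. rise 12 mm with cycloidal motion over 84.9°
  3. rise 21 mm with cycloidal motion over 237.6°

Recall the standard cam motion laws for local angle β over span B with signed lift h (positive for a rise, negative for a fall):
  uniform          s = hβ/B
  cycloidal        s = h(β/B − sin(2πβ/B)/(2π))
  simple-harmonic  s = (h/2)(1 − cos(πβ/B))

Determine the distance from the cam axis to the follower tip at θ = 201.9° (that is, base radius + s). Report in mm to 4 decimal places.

seg 1 [0°–37.5°] dwell: s stays 0.0000
seg 2 [37.5°–122.4°] cycloidal, h=12: full span → s += 12 → s = 12.0000
seg 3 [122.4°–360°] cycloidal, h=21: θ=201.9° here. β=79.5, B=237.6. 21·(0.3346 − sin(2π·0.3346)/(2π)) = 4.1454 → s = 16.1454
radial distance = base radius + s = 22 + 16.1454 = 38.1454

38.1454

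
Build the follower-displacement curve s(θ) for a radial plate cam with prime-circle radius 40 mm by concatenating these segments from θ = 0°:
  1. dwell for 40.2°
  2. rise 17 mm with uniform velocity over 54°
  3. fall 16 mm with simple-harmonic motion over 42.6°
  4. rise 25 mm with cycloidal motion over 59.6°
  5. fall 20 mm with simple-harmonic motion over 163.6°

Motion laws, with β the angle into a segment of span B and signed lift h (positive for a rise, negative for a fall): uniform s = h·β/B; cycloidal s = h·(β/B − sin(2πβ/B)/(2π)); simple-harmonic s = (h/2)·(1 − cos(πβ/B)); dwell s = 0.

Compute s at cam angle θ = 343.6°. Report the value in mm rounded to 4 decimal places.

seg 1 [0°–40.2°] dwell: s stays 0.0000
seg 2 [40.2°–94.2°] uniform, h=17: full span → s += 17 → s = 17.0000
seg 3 [94.2°–136.8°] simple-harmonic, h=-16: full span → s += -16 → s = 1.0000
seg 4 [136.8°–196.4°] cycloidal, h=25: full span → s += 25 → s = 26.0000
seg 5 [196.4°–360°] simple-harmonic, h=-20: θ=343.6° here. β=147.2, B=163.6. -20/2·(1 − cos(π·0.8998)) = -19.5082 → s = 6.4918

6.4918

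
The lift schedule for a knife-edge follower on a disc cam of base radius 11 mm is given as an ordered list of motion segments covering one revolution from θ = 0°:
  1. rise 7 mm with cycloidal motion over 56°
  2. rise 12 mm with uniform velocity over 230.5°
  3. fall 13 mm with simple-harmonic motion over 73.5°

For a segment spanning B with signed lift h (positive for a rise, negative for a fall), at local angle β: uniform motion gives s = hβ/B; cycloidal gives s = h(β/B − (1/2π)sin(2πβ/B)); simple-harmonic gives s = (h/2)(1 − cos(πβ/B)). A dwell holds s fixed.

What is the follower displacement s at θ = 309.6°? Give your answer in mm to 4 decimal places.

seg 1 [0°–56°] cycloidal, h=7: full span → s += 7 → s = 7.0000
seg 2 [56°–286.5°] uniform, h=12: full span → s += 12 → s = 19.0000
seg 3 [286.5°–360°] simple-harmonic, h=-13: θ=309.6° here. β=23.1, B=73.5. -13/2·(1 − cos(π·0.3143)) = -2.9192 → s = 16.0808

16.0808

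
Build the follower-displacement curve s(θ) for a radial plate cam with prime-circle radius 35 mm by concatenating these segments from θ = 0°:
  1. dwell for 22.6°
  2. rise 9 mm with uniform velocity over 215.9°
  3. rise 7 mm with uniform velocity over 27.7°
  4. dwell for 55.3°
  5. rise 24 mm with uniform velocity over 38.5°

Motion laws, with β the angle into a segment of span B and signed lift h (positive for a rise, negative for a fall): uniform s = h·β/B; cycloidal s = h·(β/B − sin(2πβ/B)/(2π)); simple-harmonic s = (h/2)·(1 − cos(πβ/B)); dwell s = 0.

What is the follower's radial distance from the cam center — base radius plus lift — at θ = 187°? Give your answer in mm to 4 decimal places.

seg 1 [0°–22.6°] dwell: s stays 0.0000
seg 2 [22.6°–238.5°] uniform, h=9: θ=187° here. β=164.4, B=215.9. 9·164.4/215.9 = 6.8532 → s = 6.8532
radial distance = base radius + s = 35 + 6.8532 = 41.8532

41.8532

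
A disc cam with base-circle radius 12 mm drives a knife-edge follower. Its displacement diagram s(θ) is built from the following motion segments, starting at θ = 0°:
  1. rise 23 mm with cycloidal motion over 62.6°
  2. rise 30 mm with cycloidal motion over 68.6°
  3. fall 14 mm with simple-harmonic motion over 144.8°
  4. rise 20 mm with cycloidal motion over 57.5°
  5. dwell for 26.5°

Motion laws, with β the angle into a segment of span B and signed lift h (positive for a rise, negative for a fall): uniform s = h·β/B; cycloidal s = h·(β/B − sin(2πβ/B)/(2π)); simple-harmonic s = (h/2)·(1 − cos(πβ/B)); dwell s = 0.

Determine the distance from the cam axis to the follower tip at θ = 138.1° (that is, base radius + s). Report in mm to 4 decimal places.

seg 1 [0°–62.6°] cycloidal, h=23: full span → s += 23 → s = 23.0000
seg 2 [62.6°–131.2°] cycloidal, h=30: full span → s += 30 → s = 53.0000
seg 3 [131.2°–276°] simple-harmonic, h=-14: θ=138.1° here. β=6.9, B=144.8. -14/2·(1 − cos(π·0.0477)) = -0.0783 → s = 52.9217
radial distance = base radius + s = 12 + 52.9217 = 64.9217

64.9217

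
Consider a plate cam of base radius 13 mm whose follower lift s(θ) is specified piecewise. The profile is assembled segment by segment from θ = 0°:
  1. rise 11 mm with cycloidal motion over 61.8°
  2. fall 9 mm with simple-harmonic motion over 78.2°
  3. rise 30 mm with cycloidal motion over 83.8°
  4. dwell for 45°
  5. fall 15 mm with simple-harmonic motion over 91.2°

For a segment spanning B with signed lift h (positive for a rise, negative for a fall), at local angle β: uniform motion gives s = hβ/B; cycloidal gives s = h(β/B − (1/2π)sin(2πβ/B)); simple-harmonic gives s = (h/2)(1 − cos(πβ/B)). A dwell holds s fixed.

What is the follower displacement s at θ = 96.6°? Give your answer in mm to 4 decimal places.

seg 1 [0°–61.8°] cycloidal, h=11: full span → s += 11 → s = 11.0000
seg 2 [61.8°–140°] simple-harmonic, h=-9: θ=96.6° here. β=34.8, B=78.2. -9/2·(1 − cos(π·0.4450)) = -3.7265 → s = 7.2735

7.2735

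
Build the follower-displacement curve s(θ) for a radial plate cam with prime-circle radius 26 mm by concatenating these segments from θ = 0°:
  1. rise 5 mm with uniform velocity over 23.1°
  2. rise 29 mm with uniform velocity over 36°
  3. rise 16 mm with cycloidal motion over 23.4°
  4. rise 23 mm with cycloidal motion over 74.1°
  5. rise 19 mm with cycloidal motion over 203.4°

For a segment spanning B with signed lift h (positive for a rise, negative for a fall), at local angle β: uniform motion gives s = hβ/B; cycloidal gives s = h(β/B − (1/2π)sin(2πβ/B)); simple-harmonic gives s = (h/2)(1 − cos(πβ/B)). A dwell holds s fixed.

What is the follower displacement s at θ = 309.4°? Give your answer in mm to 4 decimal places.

seg 1 [0°–23.1°] uniform, h=5: full span → s += 5 → s = 5.0000
seg 2 [23.1°–59.1°] uniform, h=29: full span → s += 29 → s = 34.0000
seg 3 [59.1°–82.5°] cycloidal, h=16: full span → s += 16 → s = 50.0000
seg 4 [82.5°–156.6°] cycloidal, h=23: full span → s += 23 → s = 73.0000
seg 5 [156.6°–360°] cycloidal, h=19: θ=309.4° here. β=152.8, B=203.4. 19·(0.7512 − sin(2π·0.7512)/(2π)) = 17.2972 → s = 90.2972

90.2972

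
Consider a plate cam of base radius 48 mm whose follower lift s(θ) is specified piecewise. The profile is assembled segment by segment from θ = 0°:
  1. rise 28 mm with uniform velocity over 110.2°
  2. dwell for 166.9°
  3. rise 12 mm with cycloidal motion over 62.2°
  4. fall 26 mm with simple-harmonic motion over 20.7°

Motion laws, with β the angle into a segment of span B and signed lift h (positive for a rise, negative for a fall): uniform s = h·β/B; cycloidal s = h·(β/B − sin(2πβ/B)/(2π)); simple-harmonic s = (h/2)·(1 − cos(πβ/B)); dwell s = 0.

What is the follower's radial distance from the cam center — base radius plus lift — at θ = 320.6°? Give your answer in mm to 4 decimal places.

seg 1 [0°–110.2°] uniform, h=28: full span → s += 28 → s = 28.0000
seg 2 [110.2°–277.1°] dwell: s stays 28.0000
seg 3 [277.1°–339.3°] cycloidal, h=12: θ=320.6° here. β=43.5, B=62.2. 12·(0.6994 − sin(2π·0.6994)/(2π)) = 10.2063 → s = 38.2063
radial distance = base radius + s = 48 + 38.2063 = 86.2063

86.2063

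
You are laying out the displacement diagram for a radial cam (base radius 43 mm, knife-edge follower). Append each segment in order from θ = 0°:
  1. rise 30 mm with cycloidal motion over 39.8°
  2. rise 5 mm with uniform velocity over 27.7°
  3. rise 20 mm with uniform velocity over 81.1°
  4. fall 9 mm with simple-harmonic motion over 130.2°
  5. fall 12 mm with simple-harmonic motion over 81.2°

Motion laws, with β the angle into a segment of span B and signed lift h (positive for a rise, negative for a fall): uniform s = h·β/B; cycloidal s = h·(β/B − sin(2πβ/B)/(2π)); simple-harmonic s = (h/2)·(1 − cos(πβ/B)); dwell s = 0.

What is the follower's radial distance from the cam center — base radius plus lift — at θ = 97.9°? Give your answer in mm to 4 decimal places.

seg 1 [0°–39.8°] cycloidal, h=30: full span → s += 30 → s = 30.0000
seg 2 [39.8°–67.5°] uniform, h=5: full span → s += 5 → s = 35.0000
seg 3 [67.5°–148.6°] uniform, h=20: θ=97.9° here. β=30.4, B=81.1. 20·30.4/81.1 = 7.4969 → s = 42.4969
radial distance = base radius + s = 43 + 42.4969 = 85.4969

85.4969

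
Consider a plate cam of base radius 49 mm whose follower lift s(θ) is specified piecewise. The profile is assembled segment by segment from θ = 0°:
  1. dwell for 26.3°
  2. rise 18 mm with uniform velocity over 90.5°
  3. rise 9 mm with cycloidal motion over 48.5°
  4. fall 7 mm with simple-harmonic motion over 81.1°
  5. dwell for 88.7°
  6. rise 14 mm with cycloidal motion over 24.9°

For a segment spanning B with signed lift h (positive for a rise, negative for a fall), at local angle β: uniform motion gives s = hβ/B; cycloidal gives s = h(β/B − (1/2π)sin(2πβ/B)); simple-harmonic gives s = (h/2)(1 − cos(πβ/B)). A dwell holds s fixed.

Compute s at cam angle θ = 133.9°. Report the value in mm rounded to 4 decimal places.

seg 1 [0°–26.3°] dwell: s stays 0.0000
seg 2 [26.3°–116.8°] uniform, h=18: full span → s += 18 → s = 18.0000
seg 3 [116.8°–165.3°] cycloidal, h=9: θ=133.9° here. β=17.1, B=48.5. 9·(0.3526 − sin(2π·0.3526)/(2π)) = 2.0281 → s = 20.0281

20.0281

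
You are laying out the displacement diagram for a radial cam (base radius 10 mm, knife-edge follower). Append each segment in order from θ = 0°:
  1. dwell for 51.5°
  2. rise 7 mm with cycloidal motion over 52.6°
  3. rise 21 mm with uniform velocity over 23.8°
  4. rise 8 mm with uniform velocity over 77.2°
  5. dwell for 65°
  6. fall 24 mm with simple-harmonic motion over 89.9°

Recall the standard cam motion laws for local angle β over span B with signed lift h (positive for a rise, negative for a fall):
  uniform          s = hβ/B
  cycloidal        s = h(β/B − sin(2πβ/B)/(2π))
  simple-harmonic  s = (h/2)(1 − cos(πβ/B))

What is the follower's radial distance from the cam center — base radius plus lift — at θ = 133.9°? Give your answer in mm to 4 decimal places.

seg 1 [0°–51.5°] dwell: s stays 0.0000
seg 2 [51.5°–104.1°] cycloidal, h=7: full span → s += 7 → s = 7.0000
seg 3 [104.1°–127.9°] uniform, h=21: full span → s += 21 → s = 28.0000
seg 4 [127.9°–205.1°] uniform, h=8: θ=133.9° here. β=6, B=77.2. 8·6/77.2 = 0.6218 → s = 28.6218
radial distance = base radius + s = 10 + 28.6218 = 38.6218

38.6218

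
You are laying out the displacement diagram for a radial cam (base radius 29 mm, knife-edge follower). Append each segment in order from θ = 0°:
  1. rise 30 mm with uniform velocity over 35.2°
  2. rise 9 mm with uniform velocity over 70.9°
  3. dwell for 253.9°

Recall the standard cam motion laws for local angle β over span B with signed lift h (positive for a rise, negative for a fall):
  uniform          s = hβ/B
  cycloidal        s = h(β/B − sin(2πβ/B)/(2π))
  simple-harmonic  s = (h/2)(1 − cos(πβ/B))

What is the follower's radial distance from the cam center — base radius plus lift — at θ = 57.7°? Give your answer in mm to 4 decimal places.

seg 1 [0°–35.2°] uniform, h=30: full span → s += 30 → s = 30.0000
seg 2 [35.2°–106.1°] uniform, h=9: θ=57.7° here. β=22.5, B=70.9. 9·22.5/70.9 = 2.8561 → s = 32.8561
radial distance = base radius + s = 29 + 32.8561 = 61.8561

61.8561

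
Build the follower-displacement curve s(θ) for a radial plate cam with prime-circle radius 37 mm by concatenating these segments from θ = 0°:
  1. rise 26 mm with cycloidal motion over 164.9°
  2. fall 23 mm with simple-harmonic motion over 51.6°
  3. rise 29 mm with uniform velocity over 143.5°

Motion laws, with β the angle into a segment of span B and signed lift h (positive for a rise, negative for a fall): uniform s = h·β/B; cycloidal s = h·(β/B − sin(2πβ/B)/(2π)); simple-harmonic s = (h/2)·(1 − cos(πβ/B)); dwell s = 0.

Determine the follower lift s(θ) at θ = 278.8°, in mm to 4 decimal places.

seg 1 [0°–164.9°] cycloidal, h=26: full span → s += 26 → s = 26.0000
seg 2 [164.9°–216.5°] simple-harmonic, h=-23: full span → s += -23 → s = 3.0000
seg 3 [216.5°–360°] uniform, h=29: θ=278.8° here. β=62.3, B=143.5. 29·62.3/143.5 = 12.5902 → s = 15.5902

15.5902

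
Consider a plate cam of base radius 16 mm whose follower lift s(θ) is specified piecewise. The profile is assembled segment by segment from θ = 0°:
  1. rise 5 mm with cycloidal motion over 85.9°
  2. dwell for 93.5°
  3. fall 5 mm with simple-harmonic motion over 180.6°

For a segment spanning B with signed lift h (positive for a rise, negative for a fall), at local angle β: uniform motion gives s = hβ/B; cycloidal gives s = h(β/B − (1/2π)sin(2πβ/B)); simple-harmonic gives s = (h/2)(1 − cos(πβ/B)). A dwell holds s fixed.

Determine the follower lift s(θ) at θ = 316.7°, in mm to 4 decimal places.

seg 1 [0°–85.9°] cycloidal, h=5: full span → s += 5 → s = 5.0000
seg 2 [85.9°–179.4°] dwell: s stays 5.0000
seg 3 [179.4°–360°] simple-harmonic, h=-5: θ=316.7° here. β=137.3, B=180.6. -5/2·(1 − cos(π·0.7602)) = -4.3237 → s = 0.6763

0.6763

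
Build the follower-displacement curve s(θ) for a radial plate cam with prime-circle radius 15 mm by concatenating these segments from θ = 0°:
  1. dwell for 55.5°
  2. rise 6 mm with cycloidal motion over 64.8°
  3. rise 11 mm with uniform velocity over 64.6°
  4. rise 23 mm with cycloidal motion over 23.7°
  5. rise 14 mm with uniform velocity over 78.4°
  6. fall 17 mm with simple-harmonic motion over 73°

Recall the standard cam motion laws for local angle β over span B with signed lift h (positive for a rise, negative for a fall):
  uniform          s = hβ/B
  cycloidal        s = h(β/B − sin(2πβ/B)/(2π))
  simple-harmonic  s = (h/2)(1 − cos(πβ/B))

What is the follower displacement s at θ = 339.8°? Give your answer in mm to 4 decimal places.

seg 1 [0°–55.5°] dwell: s stays 0.0000
seg 2 [55.5°–120.3°] cycloidal, h=6: full span → s += 6 → s = 6.0000
seg 3 [120.3°–184.9°] uniform, h=11: full span → s += 11 → s = 17.0000
seg 4 [184.9°–208.6°] cycloidal, h=23: full span → s += 23 → s = 40.0000
seg 5 [208.6°–287°] uniform, h=14: full span → s += 14 → s = 54.0000
seg 6 [287°–360°] simple-harmonic, h=-17: θ=339.8° here. β=52.8, B=73. -17/2·(1 − cos(π·0.7233)) = -13.9855 → s = 40.0145

40.0145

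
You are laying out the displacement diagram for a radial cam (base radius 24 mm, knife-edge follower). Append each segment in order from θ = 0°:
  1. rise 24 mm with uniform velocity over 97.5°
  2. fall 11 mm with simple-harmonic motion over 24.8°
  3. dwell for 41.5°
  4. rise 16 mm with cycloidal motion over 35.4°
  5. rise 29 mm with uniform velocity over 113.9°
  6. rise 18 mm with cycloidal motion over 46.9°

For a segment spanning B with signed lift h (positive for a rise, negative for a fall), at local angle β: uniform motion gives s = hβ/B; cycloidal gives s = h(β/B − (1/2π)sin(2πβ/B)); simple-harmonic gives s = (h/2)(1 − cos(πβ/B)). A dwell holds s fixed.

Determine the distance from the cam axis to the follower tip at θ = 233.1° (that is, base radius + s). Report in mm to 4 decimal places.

seg 1 [0°–97.5°] uniform, h=24: full span → s += 24 → s = 24.0000
seg 2 [97.5°–122.3°] simple-harmonic, h=-11: full span → s += -11 → s = 13.0000
seg 3 [122.3°–163.8°] dwell: s stays 13.0000
seg 4 [163.8°–199.2°] cycloidal, h=16: full span → s += 16 → s = 29.0000
seg 5 [199.2°–313.1°] uniform, h=29: θ=233.1° here. β=33.9, B=113.9. 29·33.9/113.9 = 8.6313 → s = 37.6313
radial distance = base radius + s = 24 + 37.6313 = 61.6313

61.6313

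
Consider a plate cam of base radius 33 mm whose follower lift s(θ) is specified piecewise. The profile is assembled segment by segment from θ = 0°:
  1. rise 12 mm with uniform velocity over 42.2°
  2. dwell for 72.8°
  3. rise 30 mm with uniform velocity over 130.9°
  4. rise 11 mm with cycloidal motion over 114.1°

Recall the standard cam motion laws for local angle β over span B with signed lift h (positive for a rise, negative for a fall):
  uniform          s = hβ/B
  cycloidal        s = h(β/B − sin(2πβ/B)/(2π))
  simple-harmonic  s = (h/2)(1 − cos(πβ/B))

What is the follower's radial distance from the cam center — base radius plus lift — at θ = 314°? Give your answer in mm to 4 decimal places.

seg 1 [0°–42.2°] uniform, h=12: full span → s += 12 → s = 12.0000
seg 2 [42.2°–115°] dwell: s stays 12.0000
seg 3 [115°–245.9°] uniform, h=30: full span → s += 30 → s = 42.0000
seg 4 [245.9°–360°] cycloidal, h=11: θ=314° here. β=68.1, B=114.1. 11·(0.5968 − sin(2π·0.5968)/(2π)) = 7.5661 → s = 49.5661
radial distance = base radius + s = 33 + 49.5661 = 82.5661

82.5661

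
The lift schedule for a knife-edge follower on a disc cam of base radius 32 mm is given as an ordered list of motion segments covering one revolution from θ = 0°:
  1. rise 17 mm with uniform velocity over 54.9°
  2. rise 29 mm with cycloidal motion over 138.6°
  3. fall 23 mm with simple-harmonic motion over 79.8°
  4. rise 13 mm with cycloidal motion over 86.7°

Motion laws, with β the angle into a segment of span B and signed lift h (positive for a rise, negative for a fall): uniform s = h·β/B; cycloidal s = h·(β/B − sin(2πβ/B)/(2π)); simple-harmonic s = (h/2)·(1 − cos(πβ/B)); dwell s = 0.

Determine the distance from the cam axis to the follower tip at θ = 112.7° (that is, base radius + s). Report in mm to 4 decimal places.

seg 1 [0°–54.9°] uniform, h=17: full span → s += 17 → s = 17.0000
seg 2 [54.9°–193.5°] cycloidal, h=29: θ=112.7° here. β=57.8, B=138.6. 29·(0.4170 − sin(2π·0.4170)/(2π)) = 9.7951 → s = 26.7951
radial distance = base radius + s = 32 + 26.7951 = 58.7951

58.7951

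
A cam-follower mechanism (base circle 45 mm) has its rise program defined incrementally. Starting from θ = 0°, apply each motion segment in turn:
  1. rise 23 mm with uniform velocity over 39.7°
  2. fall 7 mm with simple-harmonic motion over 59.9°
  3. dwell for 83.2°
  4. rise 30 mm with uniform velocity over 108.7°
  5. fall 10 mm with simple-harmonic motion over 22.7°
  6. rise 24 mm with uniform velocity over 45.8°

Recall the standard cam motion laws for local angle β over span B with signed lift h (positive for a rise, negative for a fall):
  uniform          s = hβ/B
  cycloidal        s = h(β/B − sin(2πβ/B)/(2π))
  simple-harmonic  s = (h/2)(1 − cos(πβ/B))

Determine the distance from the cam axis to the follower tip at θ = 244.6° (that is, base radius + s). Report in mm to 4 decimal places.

seg 1 [0°–39.7°] uniform, h=23: full span → s += 23 → s = 23.0000
seg 2 [39.7°–99.6°] simple-harmonic, h=-7: full span → s += -7 → s = 16.0000
seg 3 [99.6°–182.8°] dwell: s stays 16.0000
seg 4 [182.8°–291.5°] uniform, h=30: θ=244.6° here. β=61.8, B=108.7. 30·61.8/108.7 = 17.0561 → s = 33.0561
radial distance = base radius + s = 45 + 33.0561 = 78.0561

78.0561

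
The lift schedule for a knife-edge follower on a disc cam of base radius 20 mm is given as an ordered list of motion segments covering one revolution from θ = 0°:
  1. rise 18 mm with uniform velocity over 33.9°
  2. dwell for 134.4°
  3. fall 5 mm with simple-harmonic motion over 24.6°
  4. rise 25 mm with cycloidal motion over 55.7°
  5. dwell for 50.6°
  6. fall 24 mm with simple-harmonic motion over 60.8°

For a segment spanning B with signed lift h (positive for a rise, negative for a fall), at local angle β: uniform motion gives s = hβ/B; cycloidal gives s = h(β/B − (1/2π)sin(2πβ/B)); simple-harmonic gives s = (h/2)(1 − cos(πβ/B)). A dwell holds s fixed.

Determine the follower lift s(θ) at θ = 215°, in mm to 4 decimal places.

seg 1 [0°–33.9°] uniform, h=18: full span → s += 18 → s = 18.0000
seg 2 [33.9°–168.3°] dwell: s stays 18.0000
seg 3 [168.3°–192.9°] simple-harmonic, h=-5: full span → s += -5 → s = 13.0000
seg 4 [192.9°–248.6°] cycloidal, h=25: θ=215° here. β=22.1, B=55.7. 25·(0.3968 − sin(2π·0.3968)/(2π)) = 7.5156 → s = 20.5156

20.5156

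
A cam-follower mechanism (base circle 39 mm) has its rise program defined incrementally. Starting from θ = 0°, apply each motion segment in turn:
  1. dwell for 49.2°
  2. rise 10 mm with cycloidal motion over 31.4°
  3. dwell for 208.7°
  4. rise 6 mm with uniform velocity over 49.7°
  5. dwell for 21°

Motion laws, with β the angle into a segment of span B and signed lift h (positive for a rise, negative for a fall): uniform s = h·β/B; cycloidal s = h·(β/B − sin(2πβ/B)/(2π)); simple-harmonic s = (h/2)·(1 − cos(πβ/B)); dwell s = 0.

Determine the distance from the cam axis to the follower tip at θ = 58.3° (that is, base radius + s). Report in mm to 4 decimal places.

seg 1 [0°–49.2°] dwell: s stays 0.0000
seg 2 [49.2°–80.6°] cycloidal, h=10: θ=58.3° here. β=9.1, B=31.4. 10·(0.2898 − sin(2π·0.2898)/(2π)) = 1.3561 → s = 1.3561
radial distance = base radius + s = 39 + 1.3561 = 40.3561

40.3561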